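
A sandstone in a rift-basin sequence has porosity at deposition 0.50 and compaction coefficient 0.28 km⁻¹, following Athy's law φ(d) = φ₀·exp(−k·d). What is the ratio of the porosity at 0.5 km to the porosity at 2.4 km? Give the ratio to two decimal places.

φ(d₁)/φ(d₂) = e^(−k·d₁)/e^(−k·d₂) = e^{k(d₂−d₁)}
= exp(0.28 × 1.9) = exp(0.532) = 1.7023

1.70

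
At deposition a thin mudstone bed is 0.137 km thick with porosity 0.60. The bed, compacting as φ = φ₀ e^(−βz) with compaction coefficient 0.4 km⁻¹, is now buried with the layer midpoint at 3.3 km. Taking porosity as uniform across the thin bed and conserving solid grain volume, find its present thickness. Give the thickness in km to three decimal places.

0.065 km

Porosity at 3.3 km: φ = 0.6·exp(−0.4×3.3) = 0.1603
Solid-volume conservation: h(1−φ) = h₀(1−φ₀) ⇒ h = h₀·(1−φ₀)/(1−φ)
h = 0.137 × (1 − 0.6)/(1 − 0.1603) = 0.137 × 0.4763 = 0.0653 km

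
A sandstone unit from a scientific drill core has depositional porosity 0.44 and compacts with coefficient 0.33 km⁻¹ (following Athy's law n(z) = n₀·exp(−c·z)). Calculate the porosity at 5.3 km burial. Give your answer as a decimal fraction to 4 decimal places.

n = n₀·exp(−c·z) = 0.44 × exp(−0.33 × 5.3) = 0.44 × exp(−1.749)
  = 0.44 × 0.1739 = 0.0765

0.0765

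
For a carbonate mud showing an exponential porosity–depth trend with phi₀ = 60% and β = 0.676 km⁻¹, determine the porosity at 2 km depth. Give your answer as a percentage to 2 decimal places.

phi = phi₀·exp(−β·z) = 0.6 × exp(−0.676 × 2) = 0.6 × exp(−1.352)
  = 0.6 × 0.2587 = 0.1552

15.52%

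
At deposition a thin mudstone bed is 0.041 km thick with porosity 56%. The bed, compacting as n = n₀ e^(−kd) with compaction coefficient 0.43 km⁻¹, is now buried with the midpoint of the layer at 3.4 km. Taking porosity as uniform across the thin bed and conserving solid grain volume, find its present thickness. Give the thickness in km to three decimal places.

0.021 km

Porosity at 3.4 km: n = 0.56·exp(−0.43×3.4) = 0.1298
Solid-volume conservation: h(1−n) = h₀(1−n₀) ⇒ h = h₀·(1−n₀)/(1−n)
h = 0.041 × (1 − 0.56)/(1 − 0.1298) = 0.041 × 0.5056 = 0.0207 km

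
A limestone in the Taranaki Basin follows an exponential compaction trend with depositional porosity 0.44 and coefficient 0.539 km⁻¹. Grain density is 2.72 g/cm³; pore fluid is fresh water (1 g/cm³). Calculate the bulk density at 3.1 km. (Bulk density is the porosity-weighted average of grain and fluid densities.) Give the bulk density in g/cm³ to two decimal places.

2.58 g/cm³

Porosity at depth: n = 0.44·exp(−0.539×3.1) = 0.44×0.1881 = 0.0828
Bulk density: ρ_b = (1−n)ρ_g + n·ρ_f = 0.9172×2.72 + 0.0828×1
       = 2.495 + 0.083 = 2.578 g/cm³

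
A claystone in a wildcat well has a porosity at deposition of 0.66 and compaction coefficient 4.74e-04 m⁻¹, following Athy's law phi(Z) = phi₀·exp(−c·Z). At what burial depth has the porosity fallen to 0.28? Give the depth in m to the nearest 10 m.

Working in km (1 km = 1000 m; c in km⁻¹ = c in m⁻¹ × 1000):
Invert Athy's law: Z = ln(phi₀/phi) / c
Z = ln(0.66/0.28) / 0.474 = ln(2.357) / 0.474 = 0.8575 / 0.474 = 1.809 km

1810 m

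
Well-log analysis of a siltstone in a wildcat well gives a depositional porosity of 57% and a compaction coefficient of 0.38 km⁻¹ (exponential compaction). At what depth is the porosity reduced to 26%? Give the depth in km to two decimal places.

Invert Athy's law: z = ln(φ₀/φ) / k
z = ln(0.57/0.26) / 0.38 = ln(2.192) / 0.38 = 0.7850 / 0.38 = 2.066 km

2.07 km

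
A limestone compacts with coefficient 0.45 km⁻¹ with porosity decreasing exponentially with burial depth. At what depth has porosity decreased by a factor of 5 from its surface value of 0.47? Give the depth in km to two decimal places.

3.58 km

phi/phi₀ = 1/5 ⇒ exp(−c·z) = 1/5 ⇒ z = ln(5) / c
z = 1.6094 / 0.45 = 3.577 km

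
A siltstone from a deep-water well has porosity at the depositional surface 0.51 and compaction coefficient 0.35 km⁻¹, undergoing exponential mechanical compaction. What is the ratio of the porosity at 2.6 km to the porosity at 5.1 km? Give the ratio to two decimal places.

φ(d₁)/φ(d₂) = e^(−β·d₁)/e^(−β·d₂) = e^{β(d₂−d₁)}
= exp(0.35 × 2.5) = exp(0.875) = 2.3989

2.40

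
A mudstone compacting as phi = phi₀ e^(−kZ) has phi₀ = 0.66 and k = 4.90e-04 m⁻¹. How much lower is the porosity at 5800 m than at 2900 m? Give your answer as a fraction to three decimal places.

Working in km (1 km = 1000 m; k in km⁻¹ = k in m⁻¹ × 1000):
phi(2.9) = 0.66·e^(−0.49×2.9) = 0.1594
phi(5.8) = 0.66·e^(−0.49×5.8) = 0.0385
Δphi = 0.1594 − 0.0385 = 0.1209

0.121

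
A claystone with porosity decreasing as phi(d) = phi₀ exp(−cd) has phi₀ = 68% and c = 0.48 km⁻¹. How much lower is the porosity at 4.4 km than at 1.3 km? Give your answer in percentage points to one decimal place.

phi(1.3) = 0.68·e^(−0.48×1.3) = 0.3643
phi(4.4) = 0.68·e^(−0.48×4.4) = 0.0823
Δphi = 0.3643 − 0.0823 = 0.2821

28.2 percentage points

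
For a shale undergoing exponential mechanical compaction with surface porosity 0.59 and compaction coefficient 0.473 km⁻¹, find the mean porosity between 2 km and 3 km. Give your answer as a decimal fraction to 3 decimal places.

⟨φ⟩ = (1/(Z₂−Z₁)) ∫ φ₀ e^(−βZ) dZ = φ₀·(e^(−β·Z₁) − e^(−β·Z₂)) / (β·(Z₂−Z₁))
e^(−0.473×2) = 0.3883; e^(−0.473×3) = 0.2420
⟨φ⟩ = 0.59 × (0.3883 − 0.2420) / (0.473 × 1) = 0.59 × 0.3094 = 0.1825

0.183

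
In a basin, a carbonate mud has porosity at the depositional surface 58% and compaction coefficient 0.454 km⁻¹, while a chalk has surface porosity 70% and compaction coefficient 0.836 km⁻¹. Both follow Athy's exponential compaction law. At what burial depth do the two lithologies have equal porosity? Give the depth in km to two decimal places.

Set φ₀ₐ e^(−kₐd) = φ₀ᵦ e^(−kᵦd) ⇒ ln(φ₀ₐ/φ₀ᵦ) = (kₐ − kᵦ)·d
d = ln(0.58/0.7) / (0.454 − 0.836) = -0.1881 / -0.382 = 0.492 km

0.49 km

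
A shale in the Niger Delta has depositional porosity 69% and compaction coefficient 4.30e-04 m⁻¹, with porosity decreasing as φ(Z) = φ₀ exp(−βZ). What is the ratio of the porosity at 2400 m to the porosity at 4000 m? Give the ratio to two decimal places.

1.99

Working in km (1 km = 1000 m; β in km⁻¹ = β in m⁻¹ × 1000):
φ(Z₁)/φ(Z₂) = e^(−β·Z₁)/e^(−β·Z₂) = e^{β(Z₂−Z₁)}
= exp(0.43 × 1.6) = exp(0.688) = 1.9897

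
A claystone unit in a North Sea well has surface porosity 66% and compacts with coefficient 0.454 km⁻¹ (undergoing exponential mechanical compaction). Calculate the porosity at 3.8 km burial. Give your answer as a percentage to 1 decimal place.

φ = φ₀·exp(−β·Z) = 0.66 × exp(−0.454 × 3.8) = 0.66 × exp(−1.725)
  = 0.66 × 0.1781 = 0.1176

11.8%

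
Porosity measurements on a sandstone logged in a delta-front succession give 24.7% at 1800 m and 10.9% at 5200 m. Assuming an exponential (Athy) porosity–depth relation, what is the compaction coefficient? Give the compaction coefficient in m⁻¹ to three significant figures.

Working in km (1 km = 1000 m; β in km⁻¹ = β in m⁻¹ × 1000):
Athy: n(Z) = n₀ e^(−βZ) ⇒ n₁/n₂ = e^{β(Z₂−Z₁)} ⇒ β = ln(n₁/n₂)/(Z₂−Z₁)
β = ln(0.247/0.109) / (5.2 − 1.8) = ln(2.266) / 3.4 = 0.8180 / 3.4 = 0.2406 km⁻¹

0.000241 m⁻¹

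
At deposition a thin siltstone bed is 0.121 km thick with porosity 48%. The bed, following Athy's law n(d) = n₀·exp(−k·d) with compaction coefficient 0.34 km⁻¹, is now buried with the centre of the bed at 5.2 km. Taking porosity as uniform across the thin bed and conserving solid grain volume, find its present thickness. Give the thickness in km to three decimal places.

Porosity at 5.2 km: n = 0.48·exp(−0.34×5.2) = 0.0819
Solid-volume conservation: h(1−n) = h₀(1−n₀) ⇒ h = h₀·(1−n₀)/(1−n)
h = 0.121 × (1 − 0.48)/(1 − 0.0819) = 0.121 × 0.5664 = 0.0685 km

0.069 km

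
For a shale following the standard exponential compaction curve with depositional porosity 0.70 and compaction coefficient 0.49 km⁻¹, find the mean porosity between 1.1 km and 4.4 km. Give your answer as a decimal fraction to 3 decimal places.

0.202

⟨n⟩ = (1/(z₂−z₁)) ∫ n₀ e^(−cz) dz = n₀·(e^(−c·z₁) − e^(−c·z₂)) / (c·(z₂−z₁))
e^(−0.49×1.1) = 0.5833; e^(−0.49×4.4) = 0.1158
⟨n⟩ = 0.7 × (0.5833 − 0.1158) / (0.49 × 3.3) = 0.7 × 0.2891 = 0.2024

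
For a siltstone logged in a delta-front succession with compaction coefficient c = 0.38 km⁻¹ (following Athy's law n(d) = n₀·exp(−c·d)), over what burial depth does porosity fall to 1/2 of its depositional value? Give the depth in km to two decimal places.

n/n₀ = 1/2 ⇒ exp(−c·d) = 1/2 ⇒ d = ln(2) / c
d = 0.6931 / 0.38 = 1.824 km

1.82 km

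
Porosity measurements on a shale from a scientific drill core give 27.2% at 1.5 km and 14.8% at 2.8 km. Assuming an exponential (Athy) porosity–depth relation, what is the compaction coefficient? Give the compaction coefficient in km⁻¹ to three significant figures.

Athy: phi(Z) = phi₀ e^(−βZ) ⇒ phi₁/phi₂ = e^{β(Z₂−Z₁)} ⇒ β = ln(phi₁/phi₂)/(Z₂−Z₁)
β = ln(0.272/0.148) / (2.8 − 1.5) = ln(1.838) / 1.3 = 0.6086 / 1.3 = 0.4681 km⁻¹

0.468 km⁻¹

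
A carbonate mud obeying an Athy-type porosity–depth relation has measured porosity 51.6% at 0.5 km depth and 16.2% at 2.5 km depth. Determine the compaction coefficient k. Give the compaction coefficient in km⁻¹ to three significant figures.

0.579 km⁻¹

Athy: phi(d) = phi₀ e^(−kd) ⇒ phi₁/phi₂ = e^{k(d₂−d₁)} ⇒ k = ln(phi₁/phi₂)/(d₂−d₁)
k = ln(0.516/0.162) / (2.5 − 0.5) = ln(3.185) / 2 = 1.1585 / 2 = 0.5793 km⁻¹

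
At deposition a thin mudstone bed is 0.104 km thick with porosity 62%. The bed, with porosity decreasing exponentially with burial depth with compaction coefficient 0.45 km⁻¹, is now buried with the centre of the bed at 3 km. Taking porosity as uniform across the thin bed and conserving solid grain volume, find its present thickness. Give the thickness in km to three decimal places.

0.047 km

Porosity at 3 km: φ = 0.62·exp(−0.45×3) = 0.1607
Solid-volume conservation: h(1−φ) = h₀(1−φ₀) ⇒ h = h₀·(1−φ₀)/(1−φ)
h = 0.104 × (1 − 0.62)/(1 − 0.1607) = 0.104 × 0.4528 = 0.0471 km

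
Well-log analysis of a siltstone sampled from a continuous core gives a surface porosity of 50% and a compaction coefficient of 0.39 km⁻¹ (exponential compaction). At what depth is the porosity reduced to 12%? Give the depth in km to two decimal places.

Invert Athy's law: z = ln(φ₀/φ) / k
z = ln(0.5/0.12) / 0.39 = ln(4.167) / 0.39 = 1.4271 / 0.39 = 3.659 km

3.66 km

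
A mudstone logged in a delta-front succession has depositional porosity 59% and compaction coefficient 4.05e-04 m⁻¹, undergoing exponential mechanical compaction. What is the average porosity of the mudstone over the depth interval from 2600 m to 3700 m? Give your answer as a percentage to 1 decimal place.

16.6%

Working in km (1 km = 1000 m; c in km⁻¹ = c in m⁻¹ × 1000):
⟨n⟩ = (1/(z₂−z₁)) ∫ n₀ e^(−cz) dz = n₀·(e^(−c·z₁) − e^(−c·z₂)) / (c·(z₂−z₁))
e^(−0.405×2.6) = 0.3489; e^(−0.405×3.7) = 0.2235
⟨n⟩ = 0.59 × (0.3489 − 0.2235) / (0.405 × 1.1) = 0.59 × 0.2815 = 0.1661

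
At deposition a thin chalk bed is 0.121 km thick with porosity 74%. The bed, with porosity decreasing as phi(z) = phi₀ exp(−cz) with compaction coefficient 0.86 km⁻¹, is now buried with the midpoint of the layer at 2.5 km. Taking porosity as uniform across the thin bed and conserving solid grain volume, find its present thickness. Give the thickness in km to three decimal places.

Porosity at 2.5 km: phi = 0.74·exp(−0.86×2.5) = 0.0862
Solid-volume conservation: h(1−phi) = h₀(1−phi₀) ⇒ h = h₀·(1−phi₀)/(1−phi)
h = 0.121 × (1 − 0.74)/(1 − 0.0862) = 0.121 × 0.2845 = 0.0344 km

0.034 km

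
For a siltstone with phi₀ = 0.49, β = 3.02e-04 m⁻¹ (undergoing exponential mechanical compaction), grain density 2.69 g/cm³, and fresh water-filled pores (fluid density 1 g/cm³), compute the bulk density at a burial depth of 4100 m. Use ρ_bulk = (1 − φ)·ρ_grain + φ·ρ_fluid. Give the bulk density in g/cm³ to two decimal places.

Working in km (1 km = 1000 m; β in km⁻¹ = β in m⁻¹ × 1000):
Porosity at depth: phi = 0.49·exp(−0.302×4.1) = 0.49×0.2899 = 0.1421
Bulk density: ρ_b = (1−phi)ρ_g + phi·ρ_f = 0.8579×2.69 + 0.1421×1
       = 2.308 + 0.142 = 2.450 g/cm³

2.45 g/cm³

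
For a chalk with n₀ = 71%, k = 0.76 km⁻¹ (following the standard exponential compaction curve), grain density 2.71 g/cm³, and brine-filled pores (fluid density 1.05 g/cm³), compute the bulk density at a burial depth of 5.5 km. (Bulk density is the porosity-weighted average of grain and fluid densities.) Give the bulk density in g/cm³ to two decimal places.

2.69 g/cm³

Porosity at depth: n = 0.71·exp(−0.76×5.5) = 0.71×0.0153 = 0.0109
Bulk density: ρ_b = (1−n)ρ_g + n·ρ_f = 0.9891×2.71 + 0.0109×1.05
       = 2.681 + 0.011 = 2.692 g/cm³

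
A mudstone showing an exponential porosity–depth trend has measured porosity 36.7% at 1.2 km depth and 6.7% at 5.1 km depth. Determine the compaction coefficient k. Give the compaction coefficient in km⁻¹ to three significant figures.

Athy: φ(z) = φ₀ e^(−kz) ⇒ φ₁/φ₂ = e^{k(z₂−z₁)} ⇒ k = ln(φ₁/φ₂)/(z₂−z₁)
k = ln(0.367/0.067) / (5.1 − 1.2) = ln(5.478) / 3.9 = 1.7007 / 3.9 = 0.4361 km⁻¹

0.436 km⁻¹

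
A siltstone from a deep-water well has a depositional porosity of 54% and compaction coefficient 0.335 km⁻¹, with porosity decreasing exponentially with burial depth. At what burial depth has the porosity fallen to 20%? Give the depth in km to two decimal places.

2.96 km

Invert Athy's law: z = ln(n₀/n) / β
z = ln(0.54/0.2) / 0.335 = ln(2.7) / 0.335 = 0.9933 / 0.335 = 2.965 km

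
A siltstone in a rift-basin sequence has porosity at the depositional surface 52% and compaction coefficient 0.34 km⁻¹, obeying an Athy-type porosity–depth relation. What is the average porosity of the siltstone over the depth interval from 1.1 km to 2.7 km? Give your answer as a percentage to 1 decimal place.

27.6%

⟨φ⟩ = (1/(d₂−d₁)) ∫ φ₀ e^(−βd) dd = φ₀·(e^(−β·d₁) − e^(−β·d₂)) / (β·(d₂−d₁))
e^(−0.34×1.1) = 0.6880; e^(−0.34×2.7) = 0.3993
⟨φ⟩ = 0.52 × (0.6880 − 0.3993) / (0.34 × 1.6) = 0.52 × 0.5306 = 0.2759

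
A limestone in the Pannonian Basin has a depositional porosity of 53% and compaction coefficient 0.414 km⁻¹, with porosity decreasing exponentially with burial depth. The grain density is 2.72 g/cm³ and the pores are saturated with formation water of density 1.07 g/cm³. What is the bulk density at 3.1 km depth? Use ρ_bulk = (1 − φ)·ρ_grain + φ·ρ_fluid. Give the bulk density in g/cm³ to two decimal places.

Porosity at depth: phi = 0.53·exp(−0.414×3.1) = 0.53×0.2771 = 0.1469
Bulk density: ρ_b = (1−phi)ρ_g + phi·ρ_f = 0.8531×2.72 + 0.1469×1.07
       = 2.321 + 0.157 = 2.478 g/cm³

2.48 g/cm³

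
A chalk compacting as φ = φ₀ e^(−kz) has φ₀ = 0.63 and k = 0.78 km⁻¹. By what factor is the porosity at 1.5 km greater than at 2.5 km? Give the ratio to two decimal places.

φ(z₁)/φ(z₂) = e^(−k·z₁)/e^(−k·z₂) = e^{k(z₂−z₁)}
= exp(0.78 × 1) = exp(0.78) = 2.1815

2.18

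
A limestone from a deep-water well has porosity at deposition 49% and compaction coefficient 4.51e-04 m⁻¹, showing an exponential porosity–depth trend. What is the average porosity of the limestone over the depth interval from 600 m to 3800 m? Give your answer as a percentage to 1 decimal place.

19.8%

Working in km (1 km = 1000 m; c in km⁻¹ = c in m⁻¹ × 1000):
⟨n⟩ = (1/(z₂−z₁)) ∫ n₀ e^(−cz) dz = n₀·(e^(−c·z₁) − e^(−c·z₂)) / (c·(z₂−z₁))
e^(−0.451×0.6) = 0.7629; e^(−0.451×3.8) = 0.1802
⟨n⟩ = 0.49 × (0.7629 − 0.1802) / (0.451 × 3.2) = 0.49 × 0.4038 = 0.1979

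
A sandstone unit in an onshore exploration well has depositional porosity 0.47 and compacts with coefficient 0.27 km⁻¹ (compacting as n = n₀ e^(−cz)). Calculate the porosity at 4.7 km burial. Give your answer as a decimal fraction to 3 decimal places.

0.132

n = n₀·exp(−c·z) = 0.47 × exp(−0.27 × 4.7) = 0.47 × exp(−1.269)
  = 0.47 × 0.2811 = 0.1321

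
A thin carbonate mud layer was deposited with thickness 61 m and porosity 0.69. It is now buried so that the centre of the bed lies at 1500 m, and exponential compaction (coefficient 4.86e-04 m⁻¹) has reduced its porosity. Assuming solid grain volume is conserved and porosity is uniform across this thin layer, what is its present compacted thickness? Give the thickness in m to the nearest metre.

Working in km (1 km = 1000 m; c in km⁻¹ = c in m⁻¹ × 1000):
Porosity at 1.5 km: φ = 0.69·exp(−0.486×1.5) = 0.3328
Solid-volume conservation: h(1−φ) = h₀(1−φ₀) ⇒ h = h₀·(1−φ₀)/(1−φ)
h = 0.061 × (1 − 0.69)/(1 − 0.3328) = 0.061 × 0.4647 = 0.0283 km

28 m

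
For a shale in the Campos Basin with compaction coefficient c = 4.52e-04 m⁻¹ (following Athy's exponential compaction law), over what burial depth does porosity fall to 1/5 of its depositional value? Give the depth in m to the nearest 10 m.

Working in km (1 km = 1000 m; c in km⁻¹ = c in m⁻¹ × 1000):
φ/φ₀ = 1/5 ⇒ exp(−c·z) = 1/5 ⇒ z = ln(5) / c
z = 1.6094 / 0.452 = 3.561 km

3560 m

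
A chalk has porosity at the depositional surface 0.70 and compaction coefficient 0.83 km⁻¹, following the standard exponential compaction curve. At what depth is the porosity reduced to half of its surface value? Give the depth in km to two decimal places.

0.84 km

n/n₀ = 1/2 ⇒ exp(−k·z) = 1/2 ⇒ z = ln(2) / k
z = 0.6931 / 0.83 = 0.835 km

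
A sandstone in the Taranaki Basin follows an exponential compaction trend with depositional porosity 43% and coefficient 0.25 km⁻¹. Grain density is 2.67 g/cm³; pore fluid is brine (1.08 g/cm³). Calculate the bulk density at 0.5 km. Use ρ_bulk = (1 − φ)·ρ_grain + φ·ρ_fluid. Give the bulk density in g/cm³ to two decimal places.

2.07 g/cm³

Porosity at depth: n = 0.43·exp(−0.25×0.5) = 0.43×0.8825 = 0.3795
Bulk density: ρ_b = (1−n)ρ_g + n·ρ_f = 0.6205×2.67 + 0.3795×1.08
       = 1.657 + 0.410 = 2.067 g/cm³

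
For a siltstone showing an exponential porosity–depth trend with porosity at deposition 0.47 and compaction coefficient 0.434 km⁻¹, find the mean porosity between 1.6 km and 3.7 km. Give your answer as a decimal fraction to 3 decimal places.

0.154

⟨phi⟩ = (1/(d₂−d₁)) ∫ phi₀ e^(−cd) dd = phi₀·(e^(−c·d₁) − e^(−c·d₂)) / (c·(d₂−d₁))
e^(−0.434×1.6) = 0.4994; e^(−0.434×3.7) = 0.2007
⟨phi⟩ = 0.47 × (0.4994 − 0.2007) / (0.434 × 2.1) = 0.47 × 0.3277 = 0.1540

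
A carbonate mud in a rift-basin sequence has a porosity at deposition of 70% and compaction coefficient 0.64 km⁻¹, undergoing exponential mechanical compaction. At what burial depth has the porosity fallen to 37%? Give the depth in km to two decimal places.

1.00 km

Invert Athy's law: Z = ln(phi₀/phi) / β
Z = ln(0.7/0.37) / 0.64 = ln(1.892) / 0.64 = 0.6376 / 0.64 = 0.996 km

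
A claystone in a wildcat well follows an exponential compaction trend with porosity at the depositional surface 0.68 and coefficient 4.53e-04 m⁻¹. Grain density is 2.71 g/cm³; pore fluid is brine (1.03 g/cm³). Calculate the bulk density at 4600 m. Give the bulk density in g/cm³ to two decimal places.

2.57 g/cm³

Working in km (1 km = 1000 m; k in km⁻¹ = k in m⁻¹ × 1000):
Porosity at depth: n = 0.68·exp(−0.453×4.6) = 0.68×0.1245 = 0.0846
Bulk density: ρ_b = (1−n)ρ_g + n·ρ_f = 0.9154×2.71 + 0.0846×1.03
       = 2.481 + 0.087 = 2.568 g/cm³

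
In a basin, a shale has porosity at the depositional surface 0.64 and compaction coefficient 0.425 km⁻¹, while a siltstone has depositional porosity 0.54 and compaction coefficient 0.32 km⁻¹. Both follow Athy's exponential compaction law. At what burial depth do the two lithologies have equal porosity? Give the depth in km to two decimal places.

1.62 km

Set phi₀ₐ e^(−kₐZ) = phi₀ᵦ e^(−kᵦZ) ⇒ ln(phi₀ₐ/phi₀ᵦ) = (kₐ − kᵦ)·Z
Z = ln(0.64/0.54) / (0.425 − 0.32) = 0.1699 / 0.105 = 1.618 km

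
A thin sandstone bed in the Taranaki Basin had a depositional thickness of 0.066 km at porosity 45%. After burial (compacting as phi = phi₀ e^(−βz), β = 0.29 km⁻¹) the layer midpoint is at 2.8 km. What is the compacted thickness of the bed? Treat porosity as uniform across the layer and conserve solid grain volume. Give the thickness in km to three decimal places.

Porosity at 2.8 km: phi = 0.45·exp(−0.29×2.8) = 0.1998
Solid-volume conservation: h(1−phi) = h₀(1−phi₀) ⇒ h = h₀·(1−phi₀)/(1−phi)
h = 0.066 × (1 − 0.45)/(1 − 0.1998) = 0.066 × 0.6873 = 0.0454 km

0.045 km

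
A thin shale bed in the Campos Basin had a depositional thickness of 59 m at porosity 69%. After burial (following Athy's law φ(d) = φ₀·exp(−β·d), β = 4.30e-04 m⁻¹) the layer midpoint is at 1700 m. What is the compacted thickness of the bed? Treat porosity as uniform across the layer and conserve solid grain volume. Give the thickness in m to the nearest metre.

Working in km (1 km = 1000 m; β in km⁻¹ = β in m⁻¹ × 1000):
Porosity at 1.7 km: φ = 0.69·exp(−0.43×1.7) = 0.3322
Solid-volume conservation: h(1−φ) = h₀(1−φ₀) ⇒ h = h₀·(1−φ₀)/(1−φ)
h = 0.059 × (1 − 0.69)/(1 − 0.3322) = 0.059 × 0.4642 = 0.0274 km

27 m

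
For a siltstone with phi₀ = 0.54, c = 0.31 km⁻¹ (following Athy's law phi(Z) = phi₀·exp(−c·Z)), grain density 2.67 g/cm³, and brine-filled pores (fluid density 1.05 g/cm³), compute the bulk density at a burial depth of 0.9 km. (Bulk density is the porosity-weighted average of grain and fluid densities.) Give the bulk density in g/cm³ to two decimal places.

2.01 g/cm³

Porosity at depth: phi = 0.54·exp(−0.31×0.9) = 0.54×0.7565 = 0.4085
Bulk density: ρ_b = (1−phi)ρ_g + phi·ρ_f = 0.5915×2.67 + 0.4085×1.05
       = 1.579 + 0.429 = 2.008 g/cm³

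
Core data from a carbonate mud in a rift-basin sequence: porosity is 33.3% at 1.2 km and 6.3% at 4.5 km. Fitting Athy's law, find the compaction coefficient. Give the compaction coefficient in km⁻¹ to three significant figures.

0.505 km⁻¹

Athy: φ(d) = φ₀ e^(−kd) ⇒ φ₁/φ₂ = e^{k(d₂−d₁)} ⇒ k = ln(φ₁/φ₂)/(d₂−d₁)
k = ln(0.333/0.063) / (4.5 − 1.2) = ln(5.286) / 3.3 = 1.6650 / 3.3 = 0.5045 km⁻¹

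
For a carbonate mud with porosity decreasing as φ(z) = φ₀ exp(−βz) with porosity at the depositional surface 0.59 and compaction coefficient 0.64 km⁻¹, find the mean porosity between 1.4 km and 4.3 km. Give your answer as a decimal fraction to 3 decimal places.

⟨φ⟩ = (1/(z₂−z₁)) ∫ φ₀ e^(−βz) dz = φ₀·(e^(−β·z₁) − e^(−β·z₂)) / (β·(z₂−z₁))
e^(−0.64×1.4) = 0.4082; e^(−0.64×4.3) = 0.0638
⟨φ⟩ = 0.59 × (0.4082 − 0.0638) / (0.64 × 2.9) = 0.59 × 0.1856 = 0.1095

0.109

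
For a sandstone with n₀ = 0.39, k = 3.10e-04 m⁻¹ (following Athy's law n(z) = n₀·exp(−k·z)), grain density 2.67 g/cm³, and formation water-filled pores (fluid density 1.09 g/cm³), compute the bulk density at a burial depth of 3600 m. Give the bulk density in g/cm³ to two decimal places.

2.47 g/cm³

Working in km (1 km = 1000 m; k in km⁻¹ = k in m⁻¹ × 1000):
Porosity at depth: n = 0.39·exp(−0.31×3.6) = 0.39×0.3276 = 0.1278
Bulk density: ρ_b = (1−n)ρ_g + n·ρ_f = 0.8722×2.67 + 0.1278×1.09
       = 2.329 + 0.139 = 2.468 g/cm³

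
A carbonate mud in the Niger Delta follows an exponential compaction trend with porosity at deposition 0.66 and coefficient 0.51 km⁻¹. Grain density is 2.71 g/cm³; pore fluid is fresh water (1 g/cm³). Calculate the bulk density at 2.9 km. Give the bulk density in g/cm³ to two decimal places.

2.45 g/cm³

Porosity at depth: phi = 0.66·exp(−0.51×2.9) = 0.66×0.2279 = 0.1504
Bulk density: ρ_b = (1−phi)ρ_g + phi·ρ_f = 0.8496×2.71 + 0.1504×1
       = 2.302 + 0.150 = 2.453 g/cm³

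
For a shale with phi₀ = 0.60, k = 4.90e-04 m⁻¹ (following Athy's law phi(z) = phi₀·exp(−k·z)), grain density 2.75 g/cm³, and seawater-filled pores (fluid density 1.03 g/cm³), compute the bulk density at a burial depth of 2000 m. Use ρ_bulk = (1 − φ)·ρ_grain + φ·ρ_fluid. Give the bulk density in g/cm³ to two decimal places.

Working in km (1 km = 1000 m; k in km⁻¹ = k in m⁻¹ × 1000):
Porosity at depth: phi = 0.6·exp(−0.49×2) = 0.6×0.3753 = 0.2252
Bulk density: ρ_b = (1−phi)ρ_g + phi·ρ_f = 0.7748×2.75 + 0.2252×1.03
       = 2.131 + 0.232 = 2.363 g/cm³

2.36 g/cm³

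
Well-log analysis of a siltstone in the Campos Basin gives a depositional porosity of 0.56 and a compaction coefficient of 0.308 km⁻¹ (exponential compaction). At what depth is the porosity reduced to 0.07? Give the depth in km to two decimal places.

Invert Athy's law: z = ln(φ₀/φ) / β
z = ln(0.56/0.07) / 0.308 = ln(8) / 0.308 = 2.0794 / 0.308 = 6.751 km

6.75 km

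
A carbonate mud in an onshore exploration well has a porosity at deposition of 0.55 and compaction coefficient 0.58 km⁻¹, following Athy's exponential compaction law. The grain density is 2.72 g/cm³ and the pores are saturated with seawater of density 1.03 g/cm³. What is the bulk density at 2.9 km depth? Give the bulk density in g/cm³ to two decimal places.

Porosity at depth: φ = 0.55·exp(−0.58×2.9) = 0.55×0.1860 = 0.1023
Bulk density: ρ_b = (1−φ)ρ_g + φ·ρ_f = 0.8977×2.72 + 0.1023×1.03
       = 2.442 + 0.105 = 2.547 g/cm³

2.55 g/cm³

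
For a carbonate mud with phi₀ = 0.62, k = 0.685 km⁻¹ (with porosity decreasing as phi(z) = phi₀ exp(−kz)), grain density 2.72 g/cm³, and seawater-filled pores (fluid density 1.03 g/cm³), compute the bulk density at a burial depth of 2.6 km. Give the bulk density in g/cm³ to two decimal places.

2.54 g/cm³

Porosity at depth: phi = 0.62·exp(−0.685×2.6) = 0.62×0.1685 = 0.1045
Bulk density: ρ_b = (1−phi)ρ_g + phi·ρ_f = 0.8955×2.72 + 0.1045×1.03
       = 2.436 + 0.108 = 2.543 g/cm³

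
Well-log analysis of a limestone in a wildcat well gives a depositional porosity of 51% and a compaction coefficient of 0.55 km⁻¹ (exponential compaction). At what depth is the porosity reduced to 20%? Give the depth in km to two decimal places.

1.70 km

Invert Athy's law: z = ln(n₀/n) / k
z = ln(0.51/0.2) / 0.55 = ln(2.55) / 0.55 = 0.9361 / 0.55 = 1.702 km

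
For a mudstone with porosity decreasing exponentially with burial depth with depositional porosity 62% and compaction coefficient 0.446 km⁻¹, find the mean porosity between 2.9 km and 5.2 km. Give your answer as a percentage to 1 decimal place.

10.6%

⟨φ⟩ = (1/(z₂−z₁)) ∫ φ₀ e^(−βz) dz = φ₀·(e^(−β·z₁) − e^(−β·z₂)) / (β·(z₂−z₁))
e^(−0.446×2.9) = 0.2743; e^(−0.446×5.2) = 0.0984
⟨φ⟩ = 0.62 × (0.2743 − 0.0984) / (0.446 × 2.3) = 0.62 × 0.1716 = 0.1064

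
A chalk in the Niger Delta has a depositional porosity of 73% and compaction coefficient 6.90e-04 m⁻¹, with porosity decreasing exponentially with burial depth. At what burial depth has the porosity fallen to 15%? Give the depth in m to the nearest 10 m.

Working in km (1 km = 1000 m; c in km⁻¹ = c in m⁻¹ × 1000):
Invert Athy's law: z = ln(phi₀/phi) / c
z = ln(0.73/0.15) / 0.69 = ln(4.867) / 0.69 = 1.5824 / 0.69 = 2.293 km

2290 m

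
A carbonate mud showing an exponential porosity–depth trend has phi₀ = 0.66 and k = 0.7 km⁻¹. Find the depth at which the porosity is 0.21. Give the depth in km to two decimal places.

Invert Athy's law: z = ln(phi₀/phi) / k
z = ln(0.66/0.21) / 0.7 = ln(3.143) / 0.7 = 1.1451 / 0.7 = 1.636 km

1.64 km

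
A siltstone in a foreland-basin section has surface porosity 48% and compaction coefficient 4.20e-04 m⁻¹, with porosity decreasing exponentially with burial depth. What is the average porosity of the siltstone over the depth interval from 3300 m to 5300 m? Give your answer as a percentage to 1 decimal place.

Working in km (1 km = 1000 m; β in km⁻¹ = β in m⁻¹ × 1000):
⟨φ⟩ = (1/(z₂−z₁)) ∫ φ₀ e^(−βz) dz = φ₀·(e^(−β·z₁) − e^(−β·z₂)) / (β·(z₂−z₁))
e^(−0.42×3.3) = 0.2501; e^(−0.42×5.3) = 0.1080
⟨φ⟩ = 0.48 × (0.2501 − 0.1080) / (0.42 × 2) = 0.48 × 0.1692 = 0.0812

8.1%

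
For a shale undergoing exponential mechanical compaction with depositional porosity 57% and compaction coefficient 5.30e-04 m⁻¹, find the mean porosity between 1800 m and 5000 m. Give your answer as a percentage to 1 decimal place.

Working in km (1 km = 1000 m; k in km⁻¹ = k in m⁻¹ × 1000):
⟨n⟩ = (1/(z₂−z₁)) ∫ n₀ e^(−kz) dz = n₀·(e^(−k·z₁) − e^(−k·z₂)) / (k·(z₂−z₁))
e^(−0.53×1.8) = 0.3852; e^(−0.53×5) = 0.0707
⟨n⟩ = 0.57 × (0.3852 − 0.0707) / (0.53 × 3.2) = 0.57 × 0.1855 = 0.1057

10.6%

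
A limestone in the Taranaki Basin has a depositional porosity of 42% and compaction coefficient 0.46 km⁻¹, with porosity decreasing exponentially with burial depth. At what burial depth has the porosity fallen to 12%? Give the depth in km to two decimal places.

Invert Athy's law: Z = ln(n₀/n) / c
Z = ln(0.42/0.12) / 0.46 = ln(3.5) / 0.46 = 1.2528 / 0.46 = 2.723 km

2.72 km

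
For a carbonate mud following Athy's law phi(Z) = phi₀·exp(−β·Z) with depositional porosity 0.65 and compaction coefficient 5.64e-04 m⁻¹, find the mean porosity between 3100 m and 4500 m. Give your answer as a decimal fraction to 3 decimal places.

0.078

Working in km (1 km = 1000 m; β in km⁻¹ = β in m⁻¹ × 1000):
⟨phi⟩ = (1/(Z₂−Z₁)) ∫ phi₀ e^(−βZ) dZ = phi₀·(e^(−β·Z₁) − e^(−β·Z₂)) / (β·(Z₂−Z₁))
e^(−0.564×3.1) = 0.1741; e^(−0.564×4.5) = 0.0790
⟨phi⟩ = 0.65 × (0.1741 − 0.0790) / (0.564 × 1.4) = 0.65 × 0.1203 = 0.0782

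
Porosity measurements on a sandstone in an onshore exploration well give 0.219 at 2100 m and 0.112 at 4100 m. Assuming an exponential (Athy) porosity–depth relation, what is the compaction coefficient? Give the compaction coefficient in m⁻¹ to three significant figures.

Working in km (1 km = 1000 m; c in km⁻¹ = c in m⁻¹ × 1000):
Athy: phi(Z) = phi₀ e^(−cZ) ⇒ phi₁/phi₂ = e^{c(Z₂−Z₁)} ⇒ c = ln(phi₁/phi₂)/(Z₂−Z₁)
c = ln(0.219/0.112) / (4.1 − 2.1) = ln(1.955) / 2 = 0.6706 / 2 = 0.3353 km⁻¹

0.000335 m⁻¹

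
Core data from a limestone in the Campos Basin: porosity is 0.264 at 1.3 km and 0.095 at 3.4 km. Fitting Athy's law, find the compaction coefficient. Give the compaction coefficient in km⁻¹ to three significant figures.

0.487 km⁻¹

Athy: phi(Z) = phi₀ e^(−βZ) ⇒ phi₁/phi₂ = e^{β(Z₂−Z₁)} ⇒ β = ln(phi₁/phi₂)/(Z₂−Z₁)
β = ln(0.264/0.095) / (3.4 − 1.3) = ln(2.779) / 2.1 = 1.0221 / 2.1 = 0.4867 km⁻¹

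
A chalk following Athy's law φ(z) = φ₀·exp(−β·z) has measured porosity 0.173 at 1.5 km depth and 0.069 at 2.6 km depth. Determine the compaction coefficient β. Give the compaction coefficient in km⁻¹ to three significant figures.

Athy: φ(z) = φ₀ e^(−βz) ⇒ φ₁/φ₂ = e^{β(z₂−z₁)} ⇒ β = ln(φ₁/φ₂)/(z₂−z₁)
β = ln(0.173/0.069) / (2.6 − 1.5) = ln(2.507) / 1.1 = 0.9192 / 1.1 = 0.8356 km⁻¹

0.836 km⁻¹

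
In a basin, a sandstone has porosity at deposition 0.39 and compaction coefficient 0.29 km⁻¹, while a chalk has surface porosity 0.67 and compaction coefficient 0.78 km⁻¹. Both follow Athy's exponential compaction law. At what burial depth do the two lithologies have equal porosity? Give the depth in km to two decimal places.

1.10 km

Set phi₀ₐ e^(−cₐz) = phi₀ᵦ e^(−cᵦz) ⇒ ln(phi₀ₐ/phi₀ᵦ) = (cₐ − cᵦ)·z
z = ln(0.39/0.67) / (0.29 − 0.78) = -0.5411 / -0.49 = 1.104 km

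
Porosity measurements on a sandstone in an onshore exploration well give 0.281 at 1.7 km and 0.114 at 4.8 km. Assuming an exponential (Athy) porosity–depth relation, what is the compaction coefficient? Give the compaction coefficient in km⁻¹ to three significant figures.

0.291 km⁻¹

Athy: phi(z) = phi₀ e^(−kz) ⇒ phi₁/phi₂ = e^{k(z₂−z₁)} ⇒ k = ln(phi₁/phi₂)/(z₂−z₁)
k = ln(0.281/0.114) / (4.8 − 1.7) = ln(2.465) / 3.1 = 0.9022 / 3.1 = 0.291 km⁻¹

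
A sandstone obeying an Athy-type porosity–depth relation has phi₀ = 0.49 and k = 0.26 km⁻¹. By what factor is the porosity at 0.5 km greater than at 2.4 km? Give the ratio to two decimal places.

phi(d₁)/phi(d₂) = e^(−k·d₁)/e^(−k·d₂) = e^{k(d₂−d₁)}
= exp(0.26 × 1.9) = exp(0.494) = 1.6389

1.64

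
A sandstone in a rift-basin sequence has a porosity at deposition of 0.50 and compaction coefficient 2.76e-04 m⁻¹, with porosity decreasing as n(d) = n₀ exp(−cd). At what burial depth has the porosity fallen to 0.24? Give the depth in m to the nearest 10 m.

Working in km (1 km = 1000 m; c in km⁻¹ = c in m⁻¹ × 1000):
Invert Athy's law: d = ln(n₀/n) / c
d = ln(0.5/0.24) / 0.276 = ln(2.083) / 0.276 = 0.7340 / 0.276 = 2.659 km

2660 m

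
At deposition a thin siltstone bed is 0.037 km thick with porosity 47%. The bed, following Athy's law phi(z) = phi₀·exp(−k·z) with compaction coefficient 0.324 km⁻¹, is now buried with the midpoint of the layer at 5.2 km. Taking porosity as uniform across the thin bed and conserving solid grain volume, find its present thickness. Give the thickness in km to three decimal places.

0.021 km

Porosity at 5.2 km: phi = 0.47·exp(−0.324×5.2) = 0.0872
Solid-volume conservation: h(1−phi) = h₀(1−phi₀) ⇒ h = h₀·(1−phi₀)/(1−phi)
h = 0.037 × (1 − 0.47)/(1 − 0.0872) = 0.037 × 0.5806 = 0.0215 km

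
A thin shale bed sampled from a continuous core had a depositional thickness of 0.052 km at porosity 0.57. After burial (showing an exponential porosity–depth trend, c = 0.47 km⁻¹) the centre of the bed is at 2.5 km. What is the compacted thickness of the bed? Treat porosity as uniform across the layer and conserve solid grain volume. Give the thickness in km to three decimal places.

Porosity at 2.5 km: n = 0.57·exp(−0.47×2.5) = 0.1760
Solid-volume conservation: h(1−n) = h₀(1−n₀) ⇒ h = h₀·(1−n₀)/(1−n)
h = 0.052 × (1 − 0.57)/(1 − 0.1760) = 0.052 × 0.5219 = 0.0271 km

0.027 km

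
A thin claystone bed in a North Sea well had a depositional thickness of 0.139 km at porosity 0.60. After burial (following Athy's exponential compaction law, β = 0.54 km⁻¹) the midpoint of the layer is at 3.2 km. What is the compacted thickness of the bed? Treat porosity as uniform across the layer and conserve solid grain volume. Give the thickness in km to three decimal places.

0.062 km

Porosity at 3.2 km: φ = 0.6·exp(−0.54×3.2) = 0.1066
Solid-volume conservation: h(1−φ) = h₀(1−φ₀) ⇒ h = h₀·(1−φ₀)/(1−φ)
h = 0.139 × (1 − 0.6)/(1 − 0.1066) = 0.139 × 0.4477 = 0.0622 km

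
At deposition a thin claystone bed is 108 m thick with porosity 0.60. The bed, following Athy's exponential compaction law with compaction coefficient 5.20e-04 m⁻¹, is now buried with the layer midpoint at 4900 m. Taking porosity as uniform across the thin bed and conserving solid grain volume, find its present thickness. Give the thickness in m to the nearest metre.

45 m

Working in km (1 km = 1000 m; k in km⁻¹ = k in m⁻¹ × 1000):
Porosity at 4.9 km: n = 0.6·exp(−0.52×4.9) = 0.0469
Solid-volume conservation: h(1−n) = h₀(1−n₀) ⇒ h = h₀·(1−n₀)/(1−n)
h = 0.108 × (1 − 0.6)/(1 − 0.0469) = 0.108 × 0.4197 = 0.0453 km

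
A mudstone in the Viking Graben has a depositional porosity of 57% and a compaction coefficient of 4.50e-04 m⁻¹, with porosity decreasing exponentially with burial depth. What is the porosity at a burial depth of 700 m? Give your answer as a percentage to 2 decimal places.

41.60%

Working in km (1 km = 1000 m; c in km⁻¹ = c in m⁻¹ × 1000):
n = n₀·exp(−c·d) = 0.57 × exp(−0.45 × 0.7) = 0.57 × exp(−0.315)
  = 0.57 × 0.7298 = 0.4160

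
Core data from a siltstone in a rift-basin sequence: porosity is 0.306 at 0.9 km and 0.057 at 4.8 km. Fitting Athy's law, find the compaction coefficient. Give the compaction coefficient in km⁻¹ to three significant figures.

Athy: n(d) = n₀ e^(−kd) ⇒ n₁/n₂ = e^{k(d₂−d₁)} ⇒ k = ln(n₁/n₂)/(d₂−d₁)
k = ln(0.306/0.057) / (4.8 − 0.9) = ln(5.368) / 3.9 = 1.6805 / 3.9 = 0.4309 km⁻¹

0.431 km⁻¹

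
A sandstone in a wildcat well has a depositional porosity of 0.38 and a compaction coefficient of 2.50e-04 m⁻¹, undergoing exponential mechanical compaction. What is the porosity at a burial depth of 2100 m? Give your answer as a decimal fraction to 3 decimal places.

0.225

Working in km (1 km = 1000 m; β in km⁻¹ = β in m⁻¹ × 1000):
φ = φ₀·exp(−β·z) = 0.38 × exp(−0.25 × 2.1) = 0.38 × exp(−0.525)
  = 0.38 × 0.5916 = 0.2248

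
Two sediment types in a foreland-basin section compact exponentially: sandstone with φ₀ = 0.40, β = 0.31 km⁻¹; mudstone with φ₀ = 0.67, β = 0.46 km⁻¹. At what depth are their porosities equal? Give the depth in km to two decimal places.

Set φ₀ₐ e^(−βₐZ) = φ₀ᵦ e^(−βᵦZ) ⇒ ln(φ₀ₐ/φ₀ᵦ) = (βₐ − βᵦ)·Z
Z = ln(0.4/0.67) / (0.31 − 0.46) = -0.5158 / -0.15 = 3.439 km

3.44 km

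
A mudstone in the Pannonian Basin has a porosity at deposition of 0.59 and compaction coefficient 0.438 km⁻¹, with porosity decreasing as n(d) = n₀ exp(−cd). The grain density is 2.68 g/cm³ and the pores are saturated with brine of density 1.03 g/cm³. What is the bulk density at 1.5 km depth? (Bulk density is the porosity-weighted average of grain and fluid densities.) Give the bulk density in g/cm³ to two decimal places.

2.18 g/cm³

Porosity at depth: n = 0.59·exp(−0.438×1.5) = 0.59×0.5184 = 0.3059
Bulk density: ρ_b = (1−n)ρ_g + n·ρ_f = 0.6941×2.68 + 0.3059×1.03
       = 1.860 + 0.315 = 2.175 g/cm³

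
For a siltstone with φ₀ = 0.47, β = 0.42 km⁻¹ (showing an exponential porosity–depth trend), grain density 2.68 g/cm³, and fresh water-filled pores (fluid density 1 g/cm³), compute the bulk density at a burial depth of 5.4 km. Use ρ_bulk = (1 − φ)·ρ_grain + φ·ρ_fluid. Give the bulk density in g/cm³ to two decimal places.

Porosity at depth: φ = 0.47·exp(−0.42×5.4) = 0.47×0.1035 = 0.0487
Bulk density: ρ_b = (1−φ)ρ_g + φ·ρ_f = 0.9513×2.68 + 0.0487×1
       = 2.550 + 0.049 = 2.598 g/cm³

2.60 g/cm³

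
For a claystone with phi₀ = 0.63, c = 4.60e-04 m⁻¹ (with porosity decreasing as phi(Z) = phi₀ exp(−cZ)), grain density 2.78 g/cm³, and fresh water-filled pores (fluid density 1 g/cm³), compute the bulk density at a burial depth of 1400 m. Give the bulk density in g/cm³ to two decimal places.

Working in km (1 km = 1000 m; c in km⁻¹ = c in m⁻¹ × 1000):
Porosity at depth: phi = 0.63·exp(−0.46×1.4) = 0.63×0.5252 = 0.3309
Bulk density: ρ_b = (1−phi)ρ_g + phi·ρ_f = 0.6691×2.78 + 0.3309×1
       = 1.860 + 0.331 = 2.191 g/cm³

2.19 g/cm³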